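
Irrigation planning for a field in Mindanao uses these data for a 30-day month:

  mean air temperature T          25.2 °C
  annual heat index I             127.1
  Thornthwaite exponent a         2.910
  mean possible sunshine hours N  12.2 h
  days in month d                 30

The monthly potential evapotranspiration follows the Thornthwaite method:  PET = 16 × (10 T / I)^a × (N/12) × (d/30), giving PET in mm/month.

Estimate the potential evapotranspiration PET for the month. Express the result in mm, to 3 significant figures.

10T/I = 10 × 25.2 / 127.1 = 1.9827
(10T/I)^a = 1.9827^2.910 = 7.3285
Uncorrected PET = 16 × 7.3285 = 117.256 mm
Correction = (N/12)(d/30) = (12.2/12)(30/30) = 1.0167
PET = 117.256 × 1.0167 = 119.214 mm/month

119 mm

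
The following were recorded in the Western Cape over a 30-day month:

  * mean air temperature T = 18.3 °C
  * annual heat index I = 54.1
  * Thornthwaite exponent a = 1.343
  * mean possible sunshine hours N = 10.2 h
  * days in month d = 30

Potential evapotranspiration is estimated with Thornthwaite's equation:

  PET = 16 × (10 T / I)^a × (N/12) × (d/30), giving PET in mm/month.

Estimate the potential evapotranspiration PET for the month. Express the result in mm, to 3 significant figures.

69.9 mm

10T/I = 10 × 18.3 / 54.1 = 3.3826
(10T/I)^a = 3.3826^1.343 = 5.1379
Uncorrected PET = 16 × 5.1379 = 82.206 mm
Correction = (N/12)(d/30) = (10.2/12)(30/30) = 0.8500
PET = 82.206 × 0.8500 = 69.875 mm/month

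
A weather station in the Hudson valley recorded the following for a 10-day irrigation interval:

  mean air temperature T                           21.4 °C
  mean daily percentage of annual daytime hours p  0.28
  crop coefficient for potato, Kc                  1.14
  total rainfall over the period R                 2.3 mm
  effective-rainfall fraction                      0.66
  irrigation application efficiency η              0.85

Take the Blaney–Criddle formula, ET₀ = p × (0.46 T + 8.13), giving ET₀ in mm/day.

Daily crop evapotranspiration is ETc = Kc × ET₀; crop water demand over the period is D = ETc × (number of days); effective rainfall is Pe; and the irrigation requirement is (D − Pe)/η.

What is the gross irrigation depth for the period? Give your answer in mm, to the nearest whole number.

66 mm

ET₀ = 0.28 × (0.46 × 21.4 + 8.13) = 0.28 × 17.974 = 5.0327 mm/d
ETc = Kc × ET₀ = 1.14 × 5.0327 = 5.7373 mm/d
Crop demand D = ETc × 10 d = 5.7373 × 10 = 57.373 mm
Pe = 0.66 × 2.3 = 1.518 mm
D − Pe = 57.373 − 1.518 = 55.855 mm
Gross irrigation = 55.855 / 0.85 = 65.712 mm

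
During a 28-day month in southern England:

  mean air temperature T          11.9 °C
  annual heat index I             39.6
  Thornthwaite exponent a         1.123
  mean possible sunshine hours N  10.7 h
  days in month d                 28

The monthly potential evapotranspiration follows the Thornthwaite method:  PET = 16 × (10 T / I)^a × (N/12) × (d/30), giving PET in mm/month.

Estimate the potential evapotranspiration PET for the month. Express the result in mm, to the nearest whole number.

10T/I = 10 × 11.9 / 39.6 = 3.0051
(10T/I)^a = 3.0051^1.123 = 3.4406
Uncorrected PET = 16 × 3.4406 = 55.050 mm
Correction = (N/12)(d/30) = (10.7/12)(28/30) = 0.8322
PET = 55.050 × 0.8322 = 45.813 mm/month

46 mm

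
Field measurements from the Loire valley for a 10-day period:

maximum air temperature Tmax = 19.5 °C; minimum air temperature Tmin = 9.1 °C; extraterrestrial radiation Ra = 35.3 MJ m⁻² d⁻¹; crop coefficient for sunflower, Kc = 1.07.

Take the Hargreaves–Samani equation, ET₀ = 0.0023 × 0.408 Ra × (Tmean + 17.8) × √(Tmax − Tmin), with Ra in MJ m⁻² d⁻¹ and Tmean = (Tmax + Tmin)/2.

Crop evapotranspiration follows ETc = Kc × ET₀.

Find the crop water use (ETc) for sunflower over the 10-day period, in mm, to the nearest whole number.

Tmean = (19.5 + 9.1)/2 = 14.30 °C
0.408 Ra = 0.408 × 35.3 = 14.4024 mm/d equivalent
ET₀ = 0.0023 × 14.4024 × (14.30 + 17.8) × √10.4 = 0.0023 × 14.4024 × 32.10 × 3.2249 = 3.4291 mm/d
ETc = Kc × ET₀ = 1.07 × 3.4291 = 3.6691 mm/d
Over 10 days: 3.6691 × 10 = 36.691 mm

37 mm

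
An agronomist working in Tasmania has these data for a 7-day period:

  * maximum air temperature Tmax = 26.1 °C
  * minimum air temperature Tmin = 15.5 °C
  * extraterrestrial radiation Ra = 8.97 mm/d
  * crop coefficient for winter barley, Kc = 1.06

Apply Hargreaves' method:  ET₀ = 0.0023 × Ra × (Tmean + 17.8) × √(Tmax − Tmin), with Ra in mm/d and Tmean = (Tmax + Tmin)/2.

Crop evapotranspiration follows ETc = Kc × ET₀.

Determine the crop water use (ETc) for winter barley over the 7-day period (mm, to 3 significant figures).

19.2 mm

Tmean = (26.1 + 15.5)/2 = 20.80 °C
ET₀ = 0.0023 × 8.97 × (20.80 + 17.8) × √10.6 = 0.0023 × 8.97 × 38.60 × 3.2558 = 2.5928 mm/d
ETc = Kc × ET₀ = 1.06 × 2.5928 = 2.7484 mm/d
Over 7 days: 2.7484 × 7 = 19.239 mm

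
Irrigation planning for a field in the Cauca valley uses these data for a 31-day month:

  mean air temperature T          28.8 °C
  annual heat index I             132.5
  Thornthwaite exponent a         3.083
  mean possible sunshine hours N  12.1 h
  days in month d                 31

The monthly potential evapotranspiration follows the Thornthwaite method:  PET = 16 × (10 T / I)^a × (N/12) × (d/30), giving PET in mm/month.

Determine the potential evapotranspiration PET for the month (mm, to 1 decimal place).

182.6 mm

10T/I = 10 × 28.8 / 132.5 = 2.1736
(10T/I)^a = 2.1736^3.083 = 10.9528
Uncorrected PET = 16 × 10.9528 = 175.245 mm
Correction = (N/12)(d/30) = (12.1/12)(31/30) = 1.0419
PET = 175.245 × 1.0419 = 182.588 mm/month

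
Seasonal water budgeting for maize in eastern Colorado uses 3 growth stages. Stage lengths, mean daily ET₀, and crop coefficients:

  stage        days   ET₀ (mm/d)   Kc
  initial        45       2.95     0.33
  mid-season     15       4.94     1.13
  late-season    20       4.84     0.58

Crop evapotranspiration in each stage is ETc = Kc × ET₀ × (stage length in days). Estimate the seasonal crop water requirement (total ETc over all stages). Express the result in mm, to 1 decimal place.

183.7 mm

initial: 0.33 × 2.95 × 45 = 43.81 mm
mid-season: 1.13 × 4.94 × 15 = 83.73 mm
late-season: 0.58 × 4.84 × 20 = 56.14 mm
Seasonal total = 183.68 mm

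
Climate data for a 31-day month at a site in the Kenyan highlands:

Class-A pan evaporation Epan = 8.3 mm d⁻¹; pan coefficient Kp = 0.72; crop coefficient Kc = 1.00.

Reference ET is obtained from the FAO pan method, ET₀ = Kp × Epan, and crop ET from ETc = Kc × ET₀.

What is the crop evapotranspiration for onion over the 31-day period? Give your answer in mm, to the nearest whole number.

ET₀ = 0.72 × 8.3 = 5.9760 mm/d
ETc = Kc × ET₀ = 1.00 × 5.9760 = 5.9760 mm/d
Over 31 days: 5.9760 × 31 = 185.256 mm

185 mm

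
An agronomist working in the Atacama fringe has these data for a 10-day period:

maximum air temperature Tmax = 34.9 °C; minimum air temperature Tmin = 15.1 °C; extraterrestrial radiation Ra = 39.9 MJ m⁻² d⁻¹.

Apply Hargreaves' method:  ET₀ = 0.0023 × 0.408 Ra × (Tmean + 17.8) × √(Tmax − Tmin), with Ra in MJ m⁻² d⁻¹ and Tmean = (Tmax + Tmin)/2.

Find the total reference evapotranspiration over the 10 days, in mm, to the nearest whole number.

71 mm

Tmean = (34.9 + 15.1)/2 = 25.00 °C
0.408 Ra = 0.408 × 39.9 = 16.2792 mm/d equivalent
ET₀ = 0.0023 × 16.2792 × (25.00 + 17.8) × √19.8 = 0.0023 × 16.2792 × 42.80 × 4.4497 = 7.1308 mm/d
Over 10 days: 7.1308 × 10 = 71.308 mm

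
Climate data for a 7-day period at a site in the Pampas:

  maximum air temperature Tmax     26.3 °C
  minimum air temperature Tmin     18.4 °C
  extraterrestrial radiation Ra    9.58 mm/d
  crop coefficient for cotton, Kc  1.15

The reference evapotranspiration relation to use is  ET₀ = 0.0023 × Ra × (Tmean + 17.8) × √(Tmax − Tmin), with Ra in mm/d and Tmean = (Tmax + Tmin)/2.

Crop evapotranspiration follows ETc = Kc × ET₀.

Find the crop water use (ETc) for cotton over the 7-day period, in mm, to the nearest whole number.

20 mm

Tmean = (26.3 + 18.4)/2 = 22.35 °C
ET₀ = 0.0023 × 9.58 × (22.35 + 17.8) × √7.9 = 0.0023 × 9.58 × 40.15 × 2.8107 = 2.4865 mm/d
ETc = Kc × ET₀ = 1.15 × 2.4865 = 2.8595 mm/d
Over 7 days: 2.8595 × 7 = 20.017 mm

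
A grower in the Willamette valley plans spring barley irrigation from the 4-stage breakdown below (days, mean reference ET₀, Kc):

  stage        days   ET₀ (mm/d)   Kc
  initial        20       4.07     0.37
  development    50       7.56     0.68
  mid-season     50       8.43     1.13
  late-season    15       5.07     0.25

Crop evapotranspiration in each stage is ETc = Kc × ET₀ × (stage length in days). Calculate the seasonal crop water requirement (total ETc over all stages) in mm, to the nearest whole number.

782 mm

initial: 0.37 × 4.07 × 20 = 30.12 mm
development: 0.68 × 7.56 × 50 = 257.04 mm
mid-season: 1.13 × 8.43 × 50 = 476.30 mm
late-season: 0.25 × 5.07 × 15 = 19.01 mm
Seasonal total = 782.47 mm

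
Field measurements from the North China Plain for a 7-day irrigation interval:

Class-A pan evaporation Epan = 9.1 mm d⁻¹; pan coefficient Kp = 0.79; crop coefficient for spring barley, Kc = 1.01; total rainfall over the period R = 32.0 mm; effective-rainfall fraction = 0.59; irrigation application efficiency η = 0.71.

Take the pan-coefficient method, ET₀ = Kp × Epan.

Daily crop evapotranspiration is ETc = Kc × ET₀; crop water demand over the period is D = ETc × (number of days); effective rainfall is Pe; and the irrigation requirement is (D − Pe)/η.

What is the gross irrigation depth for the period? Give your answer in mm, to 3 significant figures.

ET₀ = 0.79 × 9.1 = 7.1890 mm/d
ETc = Kc × ET₀ = 1.01 × 7.1890 = 7.2609 mm/d
Crop demand D = ETc × 7 d = 7.2609 × 7 = 50.826 mm
Pe = 0.59 × 32.0 = 18.880 mm
D − Pe = 50.826 − 18.880 = 31.946 mm
Gross irrigation = 31.946 / 0.71 = 44.994 mm

45.0 mm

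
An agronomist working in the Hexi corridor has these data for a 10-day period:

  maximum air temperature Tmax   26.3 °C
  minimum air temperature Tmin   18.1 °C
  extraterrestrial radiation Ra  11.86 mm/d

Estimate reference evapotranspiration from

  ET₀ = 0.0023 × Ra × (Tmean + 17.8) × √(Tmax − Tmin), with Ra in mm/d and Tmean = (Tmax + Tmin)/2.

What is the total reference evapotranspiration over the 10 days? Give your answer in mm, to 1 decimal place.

Tmean = (26.3 + 18.1)/2 = 22.20 °C
ET₀ = 0.0023 × 11.86 × (22.20 + 17.8) × √8.2 = 0.0023 × 11.86 × 40.00 × 2.8636 = 3.1245 mm/d
Over 10 days: 3.1245 × 10 = 31.245 mm

31.2 mm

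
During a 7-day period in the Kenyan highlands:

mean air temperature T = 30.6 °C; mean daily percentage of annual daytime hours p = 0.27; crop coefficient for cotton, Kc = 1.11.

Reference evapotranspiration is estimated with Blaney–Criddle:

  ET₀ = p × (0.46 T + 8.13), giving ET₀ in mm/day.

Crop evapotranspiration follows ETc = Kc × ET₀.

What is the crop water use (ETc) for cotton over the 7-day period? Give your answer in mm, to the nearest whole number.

47 mm

ET₀ = 0.27 × (0.46 × 30.6 + 8.13) = 0.27 × 22.206 = 5.9956 mm/d
ETc = Kc × ET₀ = 1.11 × 5.9956 = 6.6551 mm/d
Over 7 days: 6.6551 × 7 = 46.586 mm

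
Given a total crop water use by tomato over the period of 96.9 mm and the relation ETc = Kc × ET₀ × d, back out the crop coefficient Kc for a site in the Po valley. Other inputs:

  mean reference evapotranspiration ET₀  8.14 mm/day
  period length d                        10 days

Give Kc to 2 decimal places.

ETc = Kc × ET₀ × d  ⇒  Kc = ETc / (ET₀ × d)
Kc = 96.9 / (8.14 × 10) = 96.9 / 81.40 = 1.1904

1.19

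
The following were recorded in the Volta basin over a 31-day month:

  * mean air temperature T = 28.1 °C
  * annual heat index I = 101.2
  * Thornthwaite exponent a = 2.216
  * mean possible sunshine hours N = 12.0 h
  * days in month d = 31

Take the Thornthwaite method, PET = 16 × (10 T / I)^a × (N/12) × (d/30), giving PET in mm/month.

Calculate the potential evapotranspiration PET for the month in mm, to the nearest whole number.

10T/I = 10 × 28.1 / 101.2 = 2.7767
(10T/I)^a = 2.7767^2.216 = 9.6130
Uncorrected PET = 16 × 9.6130 = 153.808 mm
Correction = (N/12)(d/30) = (12.0/12)(31/30) = 1.0333
PET = 153.808 × 1.0333 = 158.930 mm/month

159 mm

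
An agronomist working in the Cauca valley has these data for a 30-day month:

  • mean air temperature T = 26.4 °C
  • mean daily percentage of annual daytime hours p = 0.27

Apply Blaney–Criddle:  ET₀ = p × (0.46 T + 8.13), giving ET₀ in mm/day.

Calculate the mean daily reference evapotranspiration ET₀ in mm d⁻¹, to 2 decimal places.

5.47 mm d⁻¹

ET₀ = 0.27 × (0.46 × 26.4 + 8.13) = 0.27 × 20.274 = 5.4740 mm/d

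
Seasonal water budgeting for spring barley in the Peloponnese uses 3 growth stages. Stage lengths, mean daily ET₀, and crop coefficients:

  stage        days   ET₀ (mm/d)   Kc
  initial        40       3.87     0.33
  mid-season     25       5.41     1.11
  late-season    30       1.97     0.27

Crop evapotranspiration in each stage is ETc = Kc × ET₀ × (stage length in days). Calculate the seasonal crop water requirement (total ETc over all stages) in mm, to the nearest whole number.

217 mm

initial: 0.33 × 3.87 × 40 = 51.08 mm
mid-season: 1.11 × 5.41 × 25 = 150.13 mm
late-season: 0.27 × 1.97 × 30 = 15.96 mm
Seasonal total = 217.17 mm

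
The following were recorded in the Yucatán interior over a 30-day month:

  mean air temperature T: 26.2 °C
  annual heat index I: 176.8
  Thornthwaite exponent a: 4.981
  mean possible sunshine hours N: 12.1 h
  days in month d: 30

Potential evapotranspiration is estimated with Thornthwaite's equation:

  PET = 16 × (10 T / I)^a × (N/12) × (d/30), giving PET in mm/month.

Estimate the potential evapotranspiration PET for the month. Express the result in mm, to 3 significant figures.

10T/I = 10 × 26.2 / 176.8 = 1.4819
(10T/I)^a = 1.4819^4.981 = 7.0933
Uncorrected PET = 16 × 7.0933 = 113.493 mm
Correction = (N/12)(d/30) = (12.1/12)(30/30) = 1.0083
PET = 113.493 × 1.0083 = 114.435 mm/month

114 mm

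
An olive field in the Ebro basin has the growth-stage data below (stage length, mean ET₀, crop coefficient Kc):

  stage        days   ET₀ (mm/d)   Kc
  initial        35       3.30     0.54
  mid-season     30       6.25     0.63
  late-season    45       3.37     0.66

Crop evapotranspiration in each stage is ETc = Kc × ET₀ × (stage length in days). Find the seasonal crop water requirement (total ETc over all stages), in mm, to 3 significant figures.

281 mm

initial: 0.54 × 3.30 × 35 = 62.37 mm
mid-season: 0.63 × 6.25 × 30 = 118.13 mm
late-season: 0.66 × 3.37 × 45 = 100.09 mm
Seasonal total = 280.59 mm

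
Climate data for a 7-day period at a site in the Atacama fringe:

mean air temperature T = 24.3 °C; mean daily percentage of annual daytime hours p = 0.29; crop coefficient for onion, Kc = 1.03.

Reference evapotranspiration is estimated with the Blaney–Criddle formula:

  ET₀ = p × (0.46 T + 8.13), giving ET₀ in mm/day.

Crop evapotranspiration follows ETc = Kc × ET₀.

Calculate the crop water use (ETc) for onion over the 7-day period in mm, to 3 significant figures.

40.4 mm

ET₀ = 0.29 × (0.46 × 24.3 + 8.13) = 0.29 × 19.308 = 5.5993 mm/d
ETc = Kc × ET₀ = 1.03 × 5.5993 = 5.7673 mm/d
Over 7 days: 5.7673 × 7 = 40.371 mm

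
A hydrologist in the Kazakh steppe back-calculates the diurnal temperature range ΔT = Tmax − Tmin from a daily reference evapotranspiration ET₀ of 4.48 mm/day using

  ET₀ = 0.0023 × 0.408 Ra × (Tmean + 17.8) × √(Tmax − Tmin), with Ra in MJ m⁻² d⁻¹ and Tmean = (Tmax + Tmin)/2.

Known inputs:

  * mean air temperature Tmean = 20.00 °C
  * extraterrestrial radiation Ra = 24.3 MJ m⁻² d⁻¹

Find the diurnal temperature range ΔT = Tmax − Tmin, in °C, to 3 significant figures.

√ΔT = ET₀ / [0.0023 × 0.408 × Ra × (Tmean+17.8)] = 4.48 / (0.0023 × 9.9144 × 37.80) = 5.1975
ΔT = 5.1975² = 27.014 °C

27.0 °C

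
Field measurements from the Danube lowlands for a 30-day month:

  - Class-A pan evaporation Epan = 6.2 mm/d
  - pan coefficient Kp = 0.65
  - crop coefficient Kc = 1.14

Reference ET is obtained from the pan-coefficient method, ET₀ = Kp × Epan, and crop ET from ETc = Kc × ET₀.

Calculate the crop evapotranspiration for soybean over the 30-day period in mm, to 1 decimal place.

ET₀ = 0.65 × 6.2 = 4.0300 mm/d
ETc = Kc × ET₀ = 1.14 × 4.0300 = 4.5942 mm/d
Over 30 days: 4.5942 × 30 = 137.826 mm

137.8 mm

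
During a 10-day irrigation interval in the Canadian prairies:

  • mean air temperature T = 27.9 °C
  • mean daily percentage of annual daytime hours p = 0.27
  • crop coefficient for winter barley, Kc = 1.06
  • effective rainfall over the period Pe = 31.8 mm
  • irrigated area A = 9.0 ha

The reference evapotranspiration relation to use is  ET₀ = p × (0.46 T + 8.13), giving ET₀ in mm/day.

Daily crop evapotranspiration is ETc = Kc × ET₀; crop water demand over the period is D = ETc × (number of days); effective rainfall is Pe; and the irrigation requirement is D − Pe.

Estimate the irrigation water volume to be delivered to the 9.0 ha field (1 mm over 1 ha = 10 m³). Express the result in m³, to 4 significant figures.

ET₀ = 0.27 × (0.46 × 27.9 + 8.13) = 0.27 × 20.964 = 5.6603 mm/d
ETc = Kc × ET₀ = 1.06 × 5.6603 = 5.9999 mm/d
Crop demand D = ETc × 10 d = 5.9999 × 10 = 59.999 mm
D − Pe = 59.999 − 31.8 = 28.199 mm
Volume = 28.199 mm × 9.0 ha × 10 = 2537.9 m³

2538 m³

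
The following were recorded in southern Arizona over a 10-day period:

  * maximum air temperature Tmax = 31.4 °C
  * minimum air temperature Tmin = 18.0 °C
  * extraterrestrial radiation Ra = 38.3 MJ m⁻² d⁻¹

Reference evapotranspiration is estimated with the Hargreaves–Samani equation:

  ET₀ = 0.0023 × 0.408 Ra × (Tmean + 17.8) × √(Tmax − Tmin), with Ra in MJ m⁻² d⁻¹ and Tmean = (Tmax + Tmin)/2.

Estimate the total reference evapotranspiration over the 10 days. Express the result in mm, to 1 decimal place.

55.9 mm

Tmean = (31.4 + 18.0)/2 = 24.70 °C
0.408 Ra = 0.408 × 38.3 = 15.6264 mm/d equivalent
ET₀ = 0.0023 × 15.6264 × (24.70 + 17.8) × √13.4 = 0.0023 × 15.6264 × 42.50 × 3.6606 = 5.5915 mm/d
Over 10 days: 5.5915 × 10 = 55.915 mm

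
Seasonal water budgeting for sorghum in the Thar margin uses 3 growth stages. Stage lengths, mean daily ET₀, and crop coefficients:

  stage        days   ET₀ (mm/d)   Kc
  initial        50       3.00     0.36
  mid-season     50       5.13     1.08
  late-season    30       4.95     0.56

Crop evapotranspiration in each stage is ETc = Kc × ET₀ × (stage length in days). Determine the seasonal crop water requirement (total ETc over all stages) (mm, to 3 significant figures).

414 mm

initial: 0.36 × 3.00 × 50 = 54.00 mm
mid-season: 1.08 × 5.13 × 50 = 277.02 mm
late-season: 0.56 × 4.95 × 30 = 83.16 mm
Seasonal total = 414.18 mm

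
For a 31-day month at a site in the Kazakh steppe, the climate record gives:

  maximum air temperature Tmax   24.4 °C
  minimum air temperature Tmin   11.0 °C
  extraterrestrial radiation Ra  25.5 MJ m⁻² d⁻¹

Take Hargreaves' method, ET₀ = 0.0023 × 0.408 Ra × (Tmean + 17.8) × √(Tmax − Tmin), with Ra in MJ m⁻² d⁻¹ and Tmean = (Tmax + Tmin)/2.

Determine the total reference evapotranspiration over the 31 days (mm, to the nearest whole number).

96 mm

Tmean = (24.4 + 11.0)/2 = 17.70 °C
0.408 Ra = 0.408 × 25.5 = 10.4040 mm/d equivalent
ET₀ = 0.0023 × 10.4040 × (17.70 + 17.8) × √13.4 = 0.0023 × 10.4040 × 35.50 × 3.6606 = 3.1096 mm/d
Over 31 days: 3.1096 × 31 = 96.398 mm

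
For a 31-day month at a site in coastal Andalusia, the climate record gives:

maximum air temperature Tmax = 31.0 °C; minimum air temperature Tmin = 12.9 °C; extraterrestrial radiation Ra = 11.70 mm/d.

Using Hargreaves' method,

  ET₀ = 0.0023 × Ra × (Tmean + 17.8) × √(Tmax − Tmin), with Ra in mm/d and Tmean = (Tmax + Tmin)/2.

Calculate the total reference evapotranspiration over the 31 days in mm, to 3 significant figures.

Tmean = (31.0 + 12.9)/2 = 21.95 °C
ET₀ = 0.0023 × 11.70 × (21.95 + 17.8) × √18.1 = 0.0023 × 11.70 × 39.75 × 4.2544 = 4.5508 mm/d
Over 31 days: 4.5508 × 31 = 141.075 mm

141 mm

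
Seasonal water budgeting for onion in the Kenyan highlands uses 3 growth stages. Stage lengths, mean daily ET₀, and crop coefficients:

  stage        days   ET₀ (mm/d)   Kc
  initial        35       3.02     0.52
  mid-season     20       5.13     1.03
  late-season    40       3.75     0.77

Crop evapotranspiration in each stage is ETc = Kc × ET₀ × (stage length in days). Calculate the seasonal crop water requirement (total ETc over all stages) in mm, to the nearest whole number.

276 mm

initial: 0.52 × 3.02 × 35 = 54.96 mm
mid-season: 1.03 × 5.13 × 20 = 105.68 mm
late-season: 0.77 × 3.75 × 40 = 115.50 mm
Seasonal total = 276.14 mm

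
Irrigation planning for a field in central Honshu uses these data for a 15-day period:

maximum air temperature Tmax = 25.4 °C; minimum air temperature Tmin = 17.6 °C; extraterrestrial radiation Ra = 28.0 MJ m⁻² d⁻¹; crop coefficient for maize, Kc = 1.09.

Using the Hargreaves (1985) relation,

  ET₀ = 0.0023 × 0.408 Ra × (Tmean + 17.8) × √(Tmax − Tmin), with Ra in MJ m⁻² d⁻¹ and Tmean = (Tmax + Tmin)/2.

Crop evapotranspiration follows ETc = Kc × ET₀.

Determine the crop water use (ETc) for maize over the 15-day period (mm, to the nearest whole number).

47 mm

Tmean = (25.4 + 17.6)/2 = 21.50 °C
0.408 Ra = 0.408 × 28.0 = 11.4240 mm/d equivalent
ET₀ = 0.0023 × 11.4240 × (21.50 + 17.8) × √7.8 = 0.0023 × 11.4240 × 39.30 × 2.7928 = 2.8839 mm/d
ETc = Kc × ET₀ = 1.09 × 2.8839 = 3.1435 mm/d
Over 15 days: 3.1435 × 15 = 47.153 mm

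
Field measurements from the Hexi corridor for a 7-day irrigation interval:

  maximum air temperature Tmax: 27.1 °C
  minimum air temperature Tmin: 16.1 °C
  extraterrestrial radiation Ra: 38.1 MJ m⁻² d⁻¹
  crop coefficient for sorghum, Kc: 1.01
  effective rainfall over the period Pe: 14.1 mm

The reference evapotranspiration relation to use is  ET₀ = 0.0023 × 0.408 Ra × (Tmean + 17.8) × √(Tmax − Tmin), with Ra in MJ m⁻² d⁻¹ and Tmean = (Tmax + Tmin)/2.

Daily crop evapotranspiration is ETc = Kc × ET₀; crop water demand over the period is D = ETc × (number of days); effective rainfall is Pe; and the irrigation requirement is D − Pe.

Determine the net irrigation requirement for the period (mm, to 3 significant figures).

18.9 mm

Tmean = (27.1 + 16.1)/2 = 21.60 °C
0.408 Ra = 0.408 × 38.1 = 15.5448 mm/d equivalent
ET₀ = 0.0023 × 15.5448 × (21.60 + 17.8) × √11.0 = 0.0023 × 15.5448 × 39.40 × 3.3166 = 4.6720 mm/d
ETc = Kc × ET₀ = 1.01 × 4.6720 = 4.7187 mm/d
Crop demand D = ETc × 7 d = 4.7187 × 7 = 33.031 mm
D − Pe = 33.031 − 14.1 = 18.931 mm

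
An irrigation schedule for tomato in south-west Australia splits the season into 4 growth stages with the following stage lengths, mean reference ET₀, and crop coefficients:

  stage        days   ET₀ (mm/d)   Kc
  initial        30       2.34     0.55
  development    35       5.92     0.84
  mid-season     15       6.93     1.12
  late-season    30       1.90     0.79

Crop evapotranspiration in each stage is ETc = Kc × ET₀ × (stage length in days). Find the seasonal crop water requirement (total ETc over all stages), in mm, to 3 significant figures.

374 mm

initial: 0.55 × 2.34 × 30 = 38.61 mm
development: 0.84 × 5.92 × 35 = 174.05 mm
mid-season: 1.12 × 6.93 × 15 = 116.42 mm
late-season: 0.79 × 1.90 × 30 = 45.03 mm
Seasonal total = 374.11 mm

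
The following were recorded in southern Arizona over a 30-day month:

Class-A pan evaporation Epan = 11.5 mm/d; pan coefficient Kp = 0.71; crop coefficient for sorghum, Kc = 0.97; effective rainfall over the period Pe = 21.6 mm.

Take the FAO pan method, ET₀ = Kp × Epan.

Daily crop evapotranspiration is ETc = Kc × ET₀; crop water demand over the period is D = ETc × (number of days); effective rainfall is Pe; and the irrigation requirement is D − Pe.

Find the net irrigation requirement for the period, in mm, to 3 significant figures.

ET₀ = 0.71 × 11.5 = 8.1650 mm/d
ETc = Kc × ET₀ = 0.97 × 8.1650 = 7.9201 mm/d
Crop demand D = ETc × 30 d = 7.9201 × 30 = 237.603 mm
D − Pe = 237.603 − 21.6 = 216.003 mm

216 mm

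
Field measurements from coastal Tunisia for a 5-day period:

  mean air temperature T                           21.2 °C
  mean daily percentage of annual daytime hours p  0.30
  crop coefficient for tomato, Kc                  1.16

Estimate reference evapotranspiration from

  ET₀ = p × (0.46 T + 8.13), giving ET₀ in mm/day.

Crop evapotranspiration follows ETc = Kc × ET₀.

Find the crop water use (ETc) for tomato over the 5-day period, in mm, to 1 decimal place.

31.1 mm

ET₀ = 0.30 × (0.46 × 21.2 + 8.13) = 0.30 × 17.882 = 5.3646 mm/d
ETc = Kc × ET₀ = 1.16 × 5.3646 = 6.2229 mm/d
Over 5 days: 6.2229 × 5 = 31.115 mm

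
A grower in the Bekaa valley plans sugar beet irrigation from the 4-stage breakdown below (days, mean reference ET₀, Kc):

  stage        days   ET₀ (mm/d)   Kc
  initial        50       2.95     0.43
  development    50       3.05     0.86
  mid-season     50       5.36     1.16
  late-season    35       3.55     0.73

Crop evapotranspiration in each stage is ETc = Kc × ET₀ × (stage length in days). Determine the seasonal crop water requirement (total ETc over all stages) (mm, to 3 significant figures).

596 mm

initial: 0.43 × 2.95 × 50 = 63.43 mm
development: 0.86 × 3.05 × 50 = 131.15 mm
mid-season: 1.16 × 5.36 × 50 = 310.88 mm
late-season: 0.73 × 3.55 × 35 = 90.70 mm
Seasonal total = 596.16 mm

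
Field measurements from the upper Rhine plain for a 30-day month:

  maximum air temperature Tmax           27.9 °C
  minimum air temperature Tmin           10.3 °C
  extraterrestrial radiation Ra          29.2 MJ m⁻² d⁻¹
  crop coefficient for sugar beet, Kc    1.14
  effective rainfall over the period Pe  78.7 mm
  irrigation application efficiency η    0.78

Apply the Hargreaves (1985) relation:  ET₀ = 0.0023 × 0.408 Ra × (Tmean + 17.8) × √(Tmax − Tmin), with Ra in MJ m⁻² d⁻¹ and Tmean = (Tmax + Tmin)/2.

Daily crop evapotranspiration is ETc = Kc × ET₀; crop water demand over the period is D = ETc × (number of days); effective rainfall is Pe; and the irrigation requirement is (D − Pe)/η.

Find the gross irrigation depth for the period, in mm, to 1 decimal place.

Tmean = (27.9 + 10.3)/2 = 19.10 °C
0.408 Ra = 0.408 × 29.2 = 11.9136 mm/d equivalent
ET₀ = 0.0023 × 11.9136 × (19.10 + 17.8) × √17.6 = 0.0023 × 11.9136 × 36.90 × 4.1952 = 4.2418 mm/d
ETc = Kc × ET₀ = 1.14 × 4.2418 = 4.8357 mm/d
Crop demand D = ETc × 30 d = 4.8357 × 30 = 145.071 mm
D − Pe = 145.071 − 78.7 = 66.371 mm
Gross irrigation = 66.371 / 0.78 = 85.091 mm

85.1 mm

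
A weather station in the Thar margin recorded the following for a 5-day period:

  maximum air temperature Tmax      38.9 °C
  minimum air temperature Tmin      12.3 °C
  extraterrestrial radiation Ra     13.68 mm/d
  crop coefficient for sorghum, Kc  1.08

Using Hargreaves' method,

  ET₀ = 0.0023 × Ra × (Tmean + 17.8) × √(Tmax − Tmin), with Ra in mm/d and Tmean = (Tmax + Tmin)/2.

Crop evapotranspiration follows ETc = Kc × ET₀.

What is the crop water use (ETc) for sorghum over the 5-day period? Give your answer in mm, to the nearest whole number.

38 mm

Tmean = (38.9 + 12.3)/2 = 25.60 °C
ET₀ = 0.0023 × 13.68 × (25.60 + 17.8) × √26.6 = 0.0023 × 13.68 × 43.40 × 5.1575 = 7.0428 mm/d
ETc = Kc × ET₀ = 1.08 × 7.0428 = 7.6062 mm/d
Over 5 days: 7.6062 × 5 = 38.031 mm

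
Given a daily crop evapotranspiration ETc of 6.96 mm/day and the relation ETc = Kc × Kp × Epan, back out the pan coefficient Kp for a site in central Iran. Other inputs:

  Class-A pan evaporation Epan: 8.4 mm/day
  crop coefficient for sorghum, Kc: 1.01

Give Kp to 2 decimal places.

0.82

ETc = Kc × Kp × Epan  ⇒  Kp = ETc / (Kc × Epan)
Kp = 6.96 / (1.01 × 8.4) = 6.96 / 8.484 = 0.8204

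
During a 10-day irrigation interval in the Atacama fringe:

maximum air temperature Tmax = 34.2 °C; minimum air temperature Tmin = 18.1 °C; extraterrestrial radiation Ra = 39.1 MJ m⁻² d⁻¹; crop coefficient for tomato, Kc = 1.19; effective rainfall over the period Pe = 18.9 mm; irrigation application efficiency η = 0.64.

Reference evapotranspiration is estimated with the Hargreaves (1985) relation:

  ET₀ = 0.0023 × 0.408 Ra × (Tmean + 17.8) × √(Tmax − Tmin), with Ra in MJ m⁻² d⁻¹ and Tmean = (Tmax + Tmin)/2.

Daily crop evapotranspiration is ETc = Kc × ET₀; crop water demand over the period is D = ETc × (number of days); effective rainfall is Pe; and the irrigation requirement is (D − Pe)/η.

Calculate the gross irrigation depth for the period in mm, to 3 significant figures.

90.8 mm

Tmean = (34.2 + 18.1)/2 = 26.15 °C
0.408 Ra = 0.408 × 39.1 = 15.9528 mm/d equivalent
ET₀ = 0.0023 × 15.9528 × (26.15 + 17.8) × √16.1 = 0.0023 × 15.9528 × 43.95 × 4.0125 = 6.4705 mm/d
ETc = Kc × ET₀ = 1.19 × 6.4705 = 7.6999 mm/d
Crop demand D = ETc × 10 d = 7.6999 × 10 = 76.999 mm
D − Pe = 76.999 − 18.9 = 58.099 mm
Gross irrigation = 58.099 / 0.64 = 90.780 mm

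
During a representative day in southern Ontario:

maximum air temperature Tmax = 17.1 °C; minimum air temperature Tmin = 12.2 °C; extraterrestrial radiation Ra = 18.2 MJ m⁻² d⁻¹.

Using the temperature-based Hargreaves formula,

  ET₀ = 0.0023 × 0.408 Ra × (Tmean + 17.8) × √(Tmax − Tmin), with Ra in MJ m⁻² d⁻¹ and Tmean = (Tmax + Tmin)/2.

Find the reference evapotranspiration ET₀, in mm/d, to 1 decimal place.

Tmean = (17.1 + 12.2)/2 = 14.65 °C
0.408 Ra = 0.408 × 18.2 = 7.4256 mm/d equivalent
ET₀ = 0.0023 × 7.4256 × (14.65 + 17.8) × √4.9 = 0.0023 × 7.4256 × 32.45 × 2.2136 = 1.2268 mm/d

1.2 mm/d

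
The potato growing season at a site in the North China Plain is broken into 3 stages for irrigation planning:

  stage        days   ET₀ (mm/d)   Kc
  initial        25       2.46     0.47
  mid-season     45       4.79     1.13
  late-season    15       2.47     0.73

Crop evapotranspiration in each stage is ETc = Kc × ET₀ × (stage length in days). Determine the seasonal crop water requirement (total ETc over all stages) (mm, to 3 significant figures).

300 mm

initial: 0.47 × 2.46 × 25 = 28.91 mm
mid-season: 1.13 × 4.79 × 45 = 243.57 mm
late-season: 0.73 × 2.47 × 15 = 27.05 mm
Seasonal total = 299.53 mm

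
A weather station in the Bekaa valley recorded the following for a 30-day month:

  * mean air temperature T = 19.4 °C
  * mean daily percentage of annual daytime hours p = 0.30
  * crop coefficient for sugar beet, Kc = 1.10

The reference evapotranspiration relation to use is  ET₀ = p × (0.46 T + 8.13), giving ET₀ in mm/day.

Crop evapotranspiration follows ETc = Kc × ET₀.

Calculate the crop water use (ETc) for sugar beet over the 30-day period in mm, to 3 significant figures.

ET₀ = 0.30 × (0.46 × 19.4 + 8.13) = 0.30 × 17.054 = 5.1162 mm/d
ETc = Kc × ET₀ = 1.10 × 5.1162 = 5.6278 mm/d
Over 30 days: 5.6278 × 30 = 168.834 mm

169 mm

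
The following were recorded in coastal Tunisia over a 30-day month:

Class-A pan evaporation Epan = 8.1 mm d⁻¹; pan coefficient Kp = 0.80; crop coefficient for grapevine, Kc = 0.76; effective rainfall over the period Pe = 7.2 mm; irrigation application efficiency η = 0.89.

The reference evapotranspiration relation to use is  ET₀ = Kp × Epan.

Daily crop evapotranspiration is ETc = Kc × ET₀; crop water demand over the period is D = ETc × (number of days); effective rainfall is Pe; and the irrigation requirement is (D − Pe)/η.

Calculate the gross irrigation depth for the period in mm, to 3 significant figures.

158 mm

ET₀ = 0.80 × 8.1 = 6.4800 mm/d
ETc = Kc × ET₀ = 0.76 × 6.4800 = 4.9248 mm/d
Crop demand D = ETc × 30 d = 4.9248 × 30 = 147.744 mm
D − Pe = 147.744 − 7.2 = 140.544 mm
Gross irrigation = 140.544 / 0.89 = 157.915 mm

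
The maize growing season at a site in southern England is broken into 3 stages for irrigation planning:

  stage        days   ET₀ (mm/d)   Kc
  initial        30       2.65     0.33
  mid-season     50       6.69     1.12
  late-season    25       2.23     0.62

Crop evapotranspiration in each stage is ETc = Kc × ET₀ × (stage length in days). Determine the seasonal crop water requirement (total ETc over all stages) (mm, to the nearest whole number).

initial: 0.33 × 2.65 × 30 = 26.24 mm
mid-season: 1.12 × 6.69 × 50 = 374.64 mm
late-season: 0.62 × 2.23 × 25 = 34.57 mm
Seasonal total = 435.45 mm

435 mm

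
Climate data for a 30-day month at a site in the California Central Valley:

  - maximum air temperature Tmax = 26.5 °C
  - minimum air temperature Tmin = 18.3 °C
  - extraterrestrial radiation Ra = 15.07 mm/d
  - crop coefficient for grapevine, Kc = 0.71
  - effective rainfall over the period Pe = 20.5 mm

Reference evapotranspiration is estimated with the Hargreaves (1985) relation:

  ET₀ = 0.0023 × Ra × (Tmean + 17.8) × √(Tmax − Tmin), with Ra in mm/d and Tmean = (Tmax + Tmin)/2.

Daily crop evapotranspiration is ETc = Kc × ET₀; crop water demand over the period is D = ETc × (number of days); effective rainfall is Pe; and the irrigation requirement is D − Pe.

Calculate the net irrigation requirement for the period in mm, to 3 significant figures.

Tmean = (26.5 + 18.3)/2 = 22.40 °C
ET₀ = 0.0023 × 15.07 × (22.40 + 17.8) × √8.2 = 0.0023 × 15.07 × 40.20 × 2.8636 = 3.9901 mm/d
ETc = Kc × ET₀ = 0.71 × 3.9901 = 2.8330 mm/d
Crop demand D = ETc × 30 d = 2.8330 × 30 = 84.990 mm
D − Pe = 84.990 − 20.5 = 64.490 mm

64.5 mm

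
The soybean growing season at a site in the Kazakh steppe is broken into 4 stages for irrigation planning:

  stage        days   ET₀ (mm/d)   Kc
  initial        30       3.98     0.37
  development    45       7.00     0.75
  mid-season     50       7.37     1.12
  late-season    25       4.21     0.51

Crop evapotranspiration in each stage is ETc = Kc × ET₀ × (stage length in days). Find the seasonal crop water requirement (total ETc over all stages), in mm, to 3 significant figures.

747 mm

initial: 0.37 × 3.98 × 30 = 44.18 mm
development: 0.75 × 7.00 × 45 = 236.25 mm
mid-season: 1.12 × 7.37 × 50 = 412.72 mm
late-season: 0.51 × 4.21 × 25 = 53.68 mm
Seasonal total = 746.83 mm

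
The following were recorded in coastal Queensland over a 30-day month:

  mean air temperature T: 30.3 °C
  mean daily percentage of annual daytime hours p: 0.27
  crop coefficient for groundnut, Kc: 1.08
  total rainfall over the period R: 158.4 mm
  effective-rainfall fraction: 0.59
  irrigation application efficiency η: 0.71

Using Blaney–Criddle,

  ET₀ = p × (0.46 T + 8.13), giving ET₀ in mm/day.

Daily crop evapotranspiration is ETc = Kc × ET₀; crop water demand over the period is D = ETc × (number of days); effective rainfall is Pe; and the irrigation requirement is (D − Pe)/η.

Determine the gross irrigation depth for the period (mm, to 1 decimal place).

140.3 mm

ET₀ = 0.27 × (0.46 × 30.3 + 8.13) = 0.27 × 22.068 = 5.9584 mm/d
ETc = Kc × ET₀ = 1.08 × 5.9584 = 6.4351 mm/d
Crop demand D = ETc × 30 d = 6.4351 × 30 = 193.053 mm
Pe = 0.59 × 158.4 = 93.456 mm
D − Pe = 193.053 − 93.456 = 99.597 mm
Gross irrigation = 99.597 / 0.71 = 140.277 mm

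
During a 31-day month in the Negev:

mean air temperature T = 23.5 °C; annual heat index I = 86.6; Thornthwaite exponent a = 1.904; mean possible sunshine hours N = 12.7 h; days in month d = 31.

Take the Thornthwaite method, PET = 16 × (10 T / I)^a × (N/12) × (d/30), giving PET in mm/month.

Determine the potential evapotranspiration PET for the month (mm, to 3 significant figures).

10T/I = 10 × 23.5 / 86.6 = 2.7136
(10T/I)^a = 2.7136^1.904 = 6.6907
Uncorrected PET = 16 × 6.6907 = 107.051 mm
Correction = (N/12)(d/30) = (12.7/12)(31/30) = 1.0936
PET = 107.051 × 1.0936 = 117.071 mm/month

117 mm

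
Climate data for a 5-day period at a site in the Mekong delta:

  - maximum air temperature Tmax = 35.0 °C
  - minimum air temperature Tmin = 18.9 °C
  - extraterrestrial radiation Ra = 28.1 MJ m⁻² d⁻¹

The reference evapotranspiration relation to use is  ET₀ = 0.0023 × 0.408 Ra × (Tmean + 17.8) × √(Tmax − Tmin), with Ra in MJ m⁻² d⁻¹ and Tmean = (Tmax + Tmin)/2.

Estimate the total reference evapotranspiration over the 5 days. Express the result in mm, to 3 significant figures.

Tmean = (35.0 + 18.9)/2 = 26.95 °C
0.408 Ra = 0.408 × 28.1 = 11.4648 mm/d equivalent
ET₀ = 0.0023 × 11.4648 × (26.95 + 17.8) × √16.1 = 0.0023 × 11.4648 × 44.75 × 4.0125 = 4.7348 mm/d
Over 5 days: 4.7348 × 5 = 23.674 mm

23.7 mm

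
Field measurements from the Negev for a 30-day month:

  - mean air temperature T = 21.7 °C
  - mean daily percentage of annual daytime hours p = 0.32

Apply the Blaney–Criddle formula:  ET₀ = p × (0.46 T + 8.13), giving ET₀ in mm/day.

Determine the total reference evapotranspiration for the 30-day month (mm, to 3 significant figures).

174 mm

ET₀ = 0.32 × (0.46 × 21.7 + 8.13) = 0.32 × 18.112 = 5.7958 mm/d
Monthly total = 5.7958 × 30 = 173.874 mm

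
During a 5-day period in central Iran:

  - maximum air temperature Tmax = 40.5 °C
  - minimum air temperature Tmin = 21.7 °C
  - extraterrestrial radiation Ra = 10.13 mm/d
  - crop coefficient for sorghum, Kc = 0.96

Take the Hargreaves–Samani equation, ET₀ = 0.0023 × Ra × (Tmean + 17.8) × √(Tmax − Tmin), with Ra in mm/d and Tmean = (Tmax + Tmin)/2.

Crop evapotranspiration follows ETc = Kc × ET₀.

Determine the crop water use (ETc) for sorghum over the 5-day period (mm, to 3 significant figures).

Tmean = (40.5 + 21.7)/2 = 31.10 °C
ET₀ = 0.0023 × 10.13 × (31.10 + 17.8) × √18.8 = 0.0023 × 10.13 × 48.90 × 4.3359 = 4.9400 mm/d
ETc = Kc × ET₀ = 0.96 × 4.9400 = 4.7424 mm/d
Over 5 days: 4.7424 × 5 = 23.712 mm

23.7 mm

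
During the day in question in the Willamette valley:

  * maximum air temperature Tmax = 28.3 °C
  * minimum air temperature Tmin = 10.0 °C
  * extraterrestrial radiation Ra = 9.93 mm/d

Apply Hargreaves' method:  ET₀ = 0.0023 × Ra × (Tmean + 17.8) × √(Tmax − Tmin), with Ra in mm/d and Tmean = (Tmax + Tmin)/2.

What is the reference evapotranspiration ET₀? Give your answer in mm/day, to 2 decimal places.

3.61 mm/day

Tmean = (28.3 + 10.0)/2 = 19.15 °C
ET₀ = 0.0023 × 9.93 × (19.15 + 17.8) × √18.3 = 0.0023 × 9.93 × 36.95 × 4.2778 = 3.6100 mm/d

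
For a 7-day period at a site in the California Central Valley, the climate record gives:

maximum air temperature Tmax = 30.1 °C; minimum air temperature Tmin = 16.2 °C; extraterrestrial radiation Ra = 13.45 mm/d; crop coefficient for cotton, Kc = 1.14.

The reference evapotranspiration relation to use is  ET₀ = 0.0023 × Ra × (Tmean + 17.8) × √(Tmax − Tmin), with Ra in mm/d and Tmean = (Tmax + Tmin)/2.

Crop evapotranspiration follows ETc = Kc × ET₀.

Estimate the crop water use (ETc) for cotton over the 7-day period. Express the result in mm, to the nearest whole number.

Tmean = (30.1 + 16.2)/2 = 23.15 °C
ET₀ = 0.0023 × 13.45 × (23.15 + 17.8) × √13.9 = 0.0023 × 13.45 × 40.95 × 3.7283 = 4.7230 mm/d
ETc = Kc × ET₀ = 1.14 × 4.7230 = 5.3842 mm/d
Over 7 days: 5.3842 × 7 = 37.689 mm

38 mm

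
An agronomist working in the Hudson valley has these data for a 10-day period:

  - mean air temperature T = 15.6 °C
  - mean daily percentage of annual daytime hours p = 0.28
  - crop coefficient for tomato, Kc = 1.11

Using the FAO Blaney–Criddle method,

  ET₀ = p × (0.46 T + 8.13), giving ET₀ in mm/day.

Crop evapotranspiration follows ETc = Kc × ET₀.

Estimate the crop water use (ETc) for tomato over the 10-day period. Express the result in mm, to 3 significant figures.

ET₀ = 0.28 × (0.46 × 15.6 + 8.13) = 0.28 × 15.306 = 4.2857 mm/d
ETc = Kc × ET₀ = 1.11 × 4.2857 = 4.7571 mm/d
Over 10 days: 4.7571 × 10 = 47.571 mm

47.6 mm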